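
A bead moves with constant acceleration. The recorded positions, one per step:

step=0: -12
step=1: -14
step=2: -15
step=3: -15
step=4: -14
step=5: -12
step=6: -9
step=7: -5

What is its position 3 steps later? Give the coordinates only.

First differences are -2, -1, +0, +1, +2, +3, +4; their common second difference is +1 (constant acceleration).
step 8: -5 + 5 → 0
step 9: 0 + 6 → 6
step 10: 6 + 7 → 13

13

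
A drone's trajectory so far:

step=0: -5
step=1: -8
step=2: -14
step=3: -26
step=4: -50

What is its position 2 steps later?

-194

Step-to-step displacements: -3, -6, -12, -24; each is 2× the previous.
step 5: -50 − 48 → -98
step 6: -98 − 96 → -194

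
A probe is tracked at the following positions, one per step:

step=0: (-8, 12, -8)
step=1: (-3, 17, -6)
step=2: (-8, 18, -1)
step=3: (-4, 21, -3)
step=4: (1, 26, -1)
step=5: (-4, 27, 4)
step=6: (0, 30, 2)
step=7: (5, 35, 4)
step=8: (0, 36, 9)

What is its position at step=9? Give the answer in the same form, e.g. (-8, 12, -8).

(4, 39, 7)

Step-to-step displacements: (+5, +5, +2), (-5, +1, +5), (+4, +3, -2), (+5, +5, +2), (-5, +1, +5), (+4, +3, -2), (+5, +5, +2), (-5, +1, +5) — a repeating cycle of length 3.
step 9: apply (+4, +3, -2) → (4, 39, 7)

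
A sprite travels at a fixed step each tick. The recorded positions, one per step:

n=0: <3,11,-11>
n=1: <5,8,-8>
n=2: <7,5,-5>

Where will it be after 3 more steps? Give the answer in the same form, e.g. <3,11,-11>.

Constant displacement of <+2,-3,+3> per step.
step 3: <7,5,-5> + <+2,-3,+3> → <9,2,-2>
step 4: <9,2,-2> + <+2,-3,+3> → <11,-1,1>
step 5: <11,-1,1> + <+2,-3,+3> → <13,-4,4>

<13,-4,4>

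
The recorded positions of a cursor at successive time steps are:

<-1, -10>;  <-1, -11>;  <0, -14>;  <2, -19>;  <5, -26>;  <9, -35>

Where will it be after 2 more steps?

<20, -59>

First differences are <+0, -1>, <+1, -3>, <+2, -5>, <+3, -7>, <+4, -9>; their common second difference is <+1, -2> (constant acceleration).
step 6: <9, -35> + <+5, -11> → <14, -46>
step 7: <14, -46> + <+6, -13> → <20, -59>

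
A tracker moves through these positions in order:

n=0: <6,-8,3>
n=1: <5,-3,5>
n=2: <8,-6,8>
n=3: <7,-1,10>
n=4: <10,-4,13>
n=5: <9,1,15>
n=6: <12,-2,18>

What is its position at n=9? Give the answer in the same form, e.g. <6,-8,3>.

<13,5,25>

Step-to-step displacements: <-1,+5,+2>, <+3,-3,+3>, <-1,+5,+2>, <+3,-3,+3>, <-1,+5,+2>, <+3,-3,+3> — a repeating cycle of length 2.
step 7: apply <-1,+5,+2> → <11,3,20>
step 8: apply <+3,-3,+3> → <14,0,23>
step 9: apply <-1,+5,+2> → <13,5,25>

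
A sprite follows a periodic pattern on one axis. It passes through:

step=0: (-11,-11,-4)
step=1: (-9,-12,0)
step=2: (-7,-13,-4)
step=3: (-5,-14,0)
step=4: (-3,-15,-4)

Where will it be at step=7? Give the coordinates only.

(3,-18,0)

The first coordinate changes by +2 each step, so at step 7 it is -11 + 7·(2) = 3.
The second coordinate changes by -1 each step, so at step 7 it is -11 + 7·(-1) = -18.
The third coordinate repeats the cycle [-4, 0] with period 2; step 7 mod 2 = 1, giving 0.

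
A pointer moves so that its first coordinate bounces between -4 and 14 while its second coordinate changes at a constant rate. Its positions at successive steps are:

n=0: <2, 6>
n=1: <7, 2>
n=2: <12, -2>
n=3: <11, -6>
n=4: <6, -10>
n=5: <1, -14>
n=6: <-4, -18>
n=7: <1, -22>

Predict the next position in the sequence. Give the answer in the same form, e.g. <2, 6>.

The first coordinate travels 5 per step and bounces off the walls at -4 and 14.
  step 8: 1 → 6
The second coordinate changes by -4 each step: at step 8 it is -26.

<6, -26>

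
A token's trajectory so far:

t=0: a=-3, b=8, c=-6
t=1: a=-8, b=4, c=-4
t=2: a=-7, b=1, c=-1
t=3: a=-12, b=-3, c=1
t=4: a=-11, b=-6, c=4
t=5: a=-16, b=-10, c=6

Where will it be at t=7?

a=-20, b=-17, c=11

Step-to-step displacements: (-5, -4, +2), (+1, -3, +3), (-5, -4, +2), (+1, -3, +3), (-5, -4, +2) — a repeating cycle of length 2.
step 6: apply (+1, -3, +3) → a=-15, b=-13, c=9
step 7: apply (-5, -4, +2) → a=-20, b=-17, c=11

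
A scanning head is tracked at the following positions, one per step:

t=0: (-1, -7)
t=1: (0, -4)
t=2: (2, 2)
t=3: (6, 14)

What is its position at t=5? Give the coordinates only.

(30, 86)

Consecutive displacements (+1, +3), (+2, +6), (+4, +12) scale by a factor of 2 each step.
step 4: (6, 14) + (+8, +24) → (14, 38)
step 5: (14, 38) + (+16, +48) → (30, 86)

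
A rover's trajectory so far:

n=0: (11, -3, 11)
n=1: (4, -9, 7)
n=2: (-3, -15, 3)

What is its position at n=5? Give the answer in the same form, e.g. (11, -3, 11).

(-24, -33, -9)

Each step adds (-7, -6, -4) to the position.
step 3: (-3, -15, 3) + (-7, -6, -4) → (-10, -21, -1)
step 4: (-10, -21, -1) + (-7, -6, -4) → (-17, -27, -5)
step 5: (-17, -27, -5) + (-7, -6, -4) → (-24, -33, -9)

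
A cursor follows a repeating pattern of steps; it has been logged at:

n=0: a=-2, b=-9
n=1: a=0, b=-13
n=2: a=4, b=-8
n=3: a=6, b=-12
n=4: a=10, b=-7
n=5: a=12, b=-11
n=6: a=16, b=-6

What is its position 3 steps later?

The moves between consecutive positions are (+2, -4), (+4, +5), (+2, -4), (+4, +5), (+2, -4), (+4, +5); they repeat the 2-cycle [(+2, -4), (+4, +5)].
step 7: apply (+2, -4) → a=18, b=-10
step 8: apply (+4, +5) → a=22, b=-5
step 9: apply (+2, -4) → a=24, b=-9

a=24, b=-9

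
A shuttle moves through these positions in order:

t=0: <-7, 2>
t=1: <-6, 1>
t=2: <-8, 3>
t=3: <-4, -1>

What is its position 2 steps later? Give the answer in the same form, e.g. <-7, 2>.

<4, -9>

Step-to-step displacements: <+1, -1>, <-2, +2>, <+4, -4>; each is -2× the previous.
step 4: <-4, -1> + <-8, +8> → <-12, 7>
step 5: <-12, 7> + <+16, -16> → <4, -9>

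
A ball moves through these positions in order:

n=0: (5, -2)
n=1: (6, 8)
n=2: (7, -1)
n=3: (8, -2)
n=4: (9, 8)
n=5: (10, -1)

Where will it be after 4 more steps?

The first coordinate changes by +1 each step, so at step 9 it is 5 + 9·(1) = 14.
The second coordinate repeats the cycle [-2, 8, -1] with period 3; step 9 mod 3 = 0, giving -2.

(14, -2)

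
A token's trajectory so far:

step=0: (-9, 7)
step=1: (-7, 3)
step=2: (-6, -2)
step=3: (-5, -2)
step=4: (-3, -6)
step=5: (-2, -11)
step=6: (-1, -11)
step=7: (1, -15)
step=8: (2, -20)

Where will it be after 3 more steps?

Differencing gives (+2, -4), (+1, -5), (+1, +0), (+2, -4), (+1, -5), (+1, +0), (+2, -4), (+1, -5). This is the pattern (+2, -4), (+1, -5), (+1, +0) repeated.
step 9: apply (+1, +0) → (3, -20)
step 10: apply (+2, -4) → (5, -24)
step 11: apply (+1, -5) → (6, -29)

(6, -29)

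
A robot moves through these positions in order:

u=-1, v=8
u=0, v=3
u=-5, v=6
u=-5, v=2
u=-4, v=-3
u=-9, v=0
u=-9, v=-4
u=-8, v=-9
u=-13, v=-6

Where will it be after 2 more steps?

u=-12, v=-15

Step-to-step displacements: (+1, -5), (-5, +3), (+0, -4), (+1, -5), (-5, +3), (+0, -4), (+1, -5), (-5, +3) — a repeating cycle of length 3.
step 9: apply (+0, -4) → u=-13, v=-10
step 10: apply (+1, -5) → u=-12, v=-15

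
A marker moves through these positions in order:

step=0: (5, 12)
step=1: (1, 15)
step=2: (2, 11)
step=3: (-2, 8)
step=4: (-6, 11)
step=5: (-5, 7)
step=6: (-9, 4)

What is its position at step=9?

(-16, 0)

Step-to-step displacements: (-4, +3), (+1, -4), (-4, -3), (-4, +3), (+1, -4), (-4, -3) — a repeating cycle of length 3.
step 7: apply (-4, +3) → (-13, 7)
step 8: apply (+1, -4) → (-12, 3)
step 9: apply (-4, -3) → (-16, 0)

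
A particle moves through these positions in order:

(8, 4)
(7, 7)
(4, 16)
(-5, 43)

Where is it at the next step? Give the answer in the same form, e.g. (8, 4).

(-32, 124)

The jumps are (-1, +3), (-3, +9), (-9, +27) — a geometric progression with ratio 3.
step 4: (-5, 43) + (-27, +81) → (-32, 124)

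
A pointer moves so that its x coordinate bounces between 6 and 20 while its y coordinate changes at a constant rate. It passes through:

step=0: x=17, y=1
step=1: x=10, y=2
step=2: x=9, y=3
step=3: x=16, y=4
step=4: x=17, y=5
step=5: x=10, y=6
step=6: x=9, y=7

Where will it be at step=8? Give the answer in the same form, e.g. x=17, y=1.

x=17, y=9

The x coordinate travels 7 per step and bounces off the walls at 6 and 20.
  step 7: 9 → 16
  step 8: 16 → 17
The y coordinate changes by +1 each step: at step 8 it is 9.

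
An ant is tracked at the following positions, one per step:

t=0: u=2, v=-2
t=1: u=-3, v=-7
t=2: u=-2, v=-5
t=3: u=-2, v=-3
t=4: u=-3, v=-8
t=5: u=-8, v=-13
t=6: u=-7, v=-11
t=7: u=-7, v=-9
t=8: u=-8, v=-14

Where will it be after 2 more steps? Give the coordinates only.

The moves between consecutive positions are (-5,-5), (+1,+2), (+0,+2), (-1,-5), (-5,-5), (+1,+2), (+0,+2), (-1,-5); they repeat the 4-cycle [(-5,-5), (+1,+2), (+0,+2), (-1,-5)].
step 9: apply (-5,-5) → u=-13, v=-19
step 10: apply (+1,+2) → u=-12, v=-17

u=-12, v=-17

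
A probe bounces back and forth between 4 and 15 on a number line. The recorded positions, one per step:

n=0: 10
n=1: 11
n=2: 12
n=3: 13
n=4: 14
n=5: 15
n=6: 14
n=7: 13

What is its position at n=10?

The value travels 1 per step and bounces off the walls at 4 and 15.
  step 8: 13 → 12
  step 9: 12 → 11
  step 10: 11 → 10

10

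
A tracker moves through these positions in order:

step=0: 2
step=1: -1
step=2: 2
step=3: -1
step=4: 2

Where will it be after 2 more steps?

The jumps are -3, +3, -3, +3 — a geometric progression with ratio -1.
step 5: 2 − 3 → -1
step 6: -1 + 3 → 2

2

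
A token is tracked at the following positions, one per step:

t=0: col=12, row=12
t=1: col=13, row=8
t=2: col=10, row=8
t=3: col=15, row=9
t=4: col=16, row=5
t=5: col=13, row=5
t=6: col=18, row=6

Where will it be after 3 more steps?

The moves between consecutive positions are (+1, -4), (-3, +0), (+5, +1), (+1, -4), (-3, +0), (+5, +1); they repeat the 3-cycle [(+1, -4), (-3, +0), (+5, +1)].
step 7: apply (+1, -4) → col=19, row=2
step 8: apply (-3, +0) → col=16, row=2
step 9: apply (+5, +1) → col=21, row=3

col=21, row=3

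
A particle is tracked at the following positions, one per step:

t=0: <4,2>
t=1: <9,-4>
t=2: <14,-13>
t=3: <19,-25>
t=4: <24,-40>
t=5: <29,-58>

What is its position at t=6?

<34,-79>

Taking differences between consecutive positions: <+5,-6>, <+5,-9>, <+5,-12>, <+5,-15>, <+5,-18>. These grow by <+0,-3> each step.
step 6: <29,-58> + <+5,-21> → <34,-79>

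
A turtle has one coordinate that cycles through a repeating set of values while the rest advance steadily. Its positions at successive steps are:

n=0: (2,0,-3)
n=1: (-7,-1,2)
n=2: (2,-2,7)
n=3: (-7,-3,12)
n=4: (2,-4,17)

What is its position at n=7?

(-7,-7,32)

The first coordinate repeats the cycle [2, -7] with period 2; step 7 mod 2 = 1, giving -7.
The second coordinate changes by -1 each step, so at step 7 it is 0 + 7·(-1) = -7.
The third coordinate changes by +5 each step, so at step 7 it is -3 + 7·(5) = 32.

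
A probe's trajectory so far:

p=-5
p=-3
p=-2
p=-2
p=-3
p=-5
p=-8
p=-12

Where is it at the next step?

p=-17

Successive displacements: +2, +1, +0, -1, -2, -3, -4 — each changes by -1.
step 8: -12 − 5 → p=-17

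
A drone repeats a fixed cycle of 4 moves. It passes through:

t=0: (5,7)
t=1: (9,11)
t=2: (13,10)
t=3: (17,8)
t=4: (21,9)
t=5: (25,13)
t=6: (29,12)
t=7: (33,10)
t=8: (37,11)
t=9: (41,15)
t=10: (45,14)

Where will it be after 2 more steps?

Differencing gives (+4,+4), (+4,-1), (+4,-2), (+4,+1), (+4,+4), (+4,-1), (+4,-2), (+4,+1), (+4,+4), (+4,-1). This is the pattern (+4,+4), (+4,-1), (+4,-2), (+4,+1) repeated.
step 11: apply (+4,-2) → (49,12)
step 12: apply (+4,+1) → (53,13)

(53,13)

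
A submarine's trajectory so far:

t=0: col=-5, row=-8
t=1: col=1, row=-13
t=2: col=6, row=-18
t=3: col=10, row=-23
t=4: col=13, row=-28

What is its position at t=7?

col=16, row=-43

First differences are (+6,-5), (+5,-5), (+4,-5), (+3,-5); their common second difference is (-1,+0) (constant acceleration).
step 5: col=13, row=-28 + (+2,-5) → col=15, row=-33
step 6: col=15, row=-33 + (+1,-5) → col=16, row=-38
step 7: col=16, row=-38 + (+0,-5) → col=16, row=-43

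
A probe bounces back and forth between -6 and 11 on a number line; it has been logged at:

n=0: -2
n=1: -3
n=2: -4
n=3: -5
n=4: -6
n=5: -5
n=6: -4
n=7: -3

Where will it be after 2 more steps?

-1

The value reflects between -6 and 11, moving 1 per step.
  step 8: -3 → -2
  step 9: -2 → -1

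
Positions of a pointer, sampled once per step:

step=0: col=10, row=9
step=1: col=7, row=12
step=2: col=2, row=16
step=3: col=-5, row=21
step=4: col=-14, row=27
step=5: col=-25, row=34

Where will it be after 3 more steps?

col=-70, row=61

Successive displacements: (-3, +3), (-5, +4), (-7, +5), (-9, +6), (-11, +7) — each changes by (-2, +1).
step 6: col=-25, row=34 + (-13, +8) → col=-38, row=42
step 7: col=-38, row=42 + (-15, +9) → col=-53, row=51
step 8: col=-53, row=51 + (-17, +10) → col=-70, row=61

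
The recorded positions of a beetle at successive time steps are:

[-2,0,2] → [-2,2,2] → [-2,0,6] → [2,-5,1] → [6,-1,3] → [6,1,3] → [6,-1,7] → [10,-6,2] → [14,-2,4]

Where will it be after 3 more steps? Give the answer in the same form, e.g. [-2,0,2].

Step-to-step displacements: [+0,+2,+0], [+0,-2,+4], [+4,-5,-5], [+4,+4,+2], [+0,+2,+0], [+0,-2,+4], [+4,-5,-5], [+4,+4,+2] — a repeating cycle of length 4.
step 9: apply [+0,+2,+0] → [14,0,4]
step 10: apply [+0,-2,+4] → [14,-2,8]
step 11: apply [+4,-5,-5] → [18,-7,3]

[18,-7,3]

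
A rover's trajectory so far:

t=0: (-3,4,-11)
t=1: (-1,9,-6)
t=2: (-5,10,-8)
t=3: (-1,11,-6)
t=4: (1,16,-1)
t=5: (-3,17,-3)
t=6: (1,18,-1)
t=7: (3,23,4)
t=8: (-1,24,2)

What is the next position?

(3,25,4)

The moves between consecutive positions are (+2,+5,+5), (-4,+1,-2), (+4,+1,+2), (+2,+5,+5), (-4,+1,-2), (+4,+1,+2), (+2,+5,+5), (-4,+1,-2); they repeat the 3-cycle [(+2,+5,+5), (-4,+1,-2), (+4,+1,+2)].
step 9: apply (+4,+1,+2) → (3,25,4)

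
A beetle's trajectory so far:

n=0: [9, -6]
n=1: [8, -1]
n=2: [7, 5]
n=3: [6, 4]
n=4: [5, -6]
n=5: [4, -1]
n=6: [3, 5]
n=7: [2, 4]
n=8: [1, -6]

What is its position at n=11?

[-2, 4]

First: linear, -1 per step → -2 at step 11.
Second: cycles through -6, -1, 5, 4 every 4 steps. Step 11 lands at position 3 of the cycle → 4.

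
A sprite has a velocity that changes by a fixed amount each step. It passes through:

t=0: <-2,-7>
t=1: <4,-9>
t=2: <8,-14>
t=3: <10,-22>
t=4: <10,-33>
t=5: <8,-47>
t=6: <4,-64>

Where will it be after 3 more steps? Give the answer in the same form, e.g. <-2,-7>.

Successive displacements: <+6,-2>, <+4,-5>, <+2,-8>, <+0,-11>, <-2,-14>, <-4,-17> — each changes by <-2,-3>.
step 7: <4,-64> + <-6,-20> → <-2,-84>
step 8: <-2,-84> + <-8,-23> → <-10,-107>
step 9: <-10,-107> + <-10,-26> → <-20,-133>

<-20,-133>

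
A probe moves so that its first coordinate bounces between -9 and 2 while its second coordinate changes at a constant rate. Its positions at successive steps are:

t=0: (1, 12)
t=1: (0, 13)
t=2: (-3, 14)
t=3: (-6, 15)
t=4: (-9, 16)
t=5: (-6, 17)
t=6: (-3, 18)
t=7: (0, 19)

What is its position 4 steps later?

The first coordinate travels 3 per step and bounces off the walls at -9 and 2.
  step 8: 0 → 1
  step 9: 1 → -2
  step 10: -2 → -5
  step 11: -5 → -8
The second coordinate changes by +1 each step: at step 11 it is 23.

(-8, 23)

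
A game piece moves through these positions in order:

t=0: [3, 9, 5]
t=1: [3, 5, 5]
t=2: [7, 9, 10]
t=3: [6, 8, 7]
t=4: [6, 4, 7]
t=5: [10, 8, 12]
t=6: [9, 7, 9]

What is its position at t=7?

[9, 3, 9]

The moves between consecutive positions are [+0, -4, +0], [+4, +4, +5], [-1, -1, -3], [+0, -4, +0], [+4, +4, +5], [-1, -1, -3]; they repeat the 3-cycle [[+0, -4, +0], [+4, +4, +5], [-1, -1, -3]].
step 7: apply [+0, -4, +0] → [9, 3, 9]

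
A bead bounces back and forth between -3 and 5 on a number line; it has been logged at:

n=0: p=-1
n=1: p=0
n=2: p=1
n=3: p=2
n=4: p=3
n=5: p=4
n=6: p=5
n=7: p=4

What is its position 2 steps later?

p=2

The value travels 1 per step and bounces off the walls at -3 and 5.
  step 8: 4 → 3
  step 9: 3 → 2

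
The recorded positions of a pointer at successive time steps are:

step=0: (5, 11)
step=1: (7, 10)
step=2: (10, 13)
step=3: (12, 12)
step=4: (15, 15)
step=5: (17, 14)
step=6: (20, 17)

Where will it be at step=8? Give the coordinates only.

Differencing gives (+2, -1), (+3, +3), (+2, -1), (+3, +3), (+2, -1), (+3, +3). This is the pattern (+2, -1), (+3, +3) repeated.
step 7: apply (+2, -1) → (22, 16)
step 8: apply (+3, +3) → (25, 19)

(25, 19)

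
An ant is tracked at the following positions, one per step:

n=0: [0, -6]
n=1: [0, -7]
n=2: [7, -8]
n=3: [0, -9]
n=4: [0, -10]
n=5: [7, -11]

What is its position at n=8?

The first coordinate repeats the cycle [0, 0, 7] with period 3; step 8 mod 3 = 2, giving 7.
The second coordinate changes by -1 each step, so at step 8 it is -6 + 8·(-1) = -14.

[7, -14]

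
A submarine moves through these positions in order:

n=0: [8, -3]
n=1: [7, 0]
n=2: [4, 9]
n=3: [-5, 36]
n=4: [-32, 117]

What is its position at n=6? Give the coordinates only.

Consecutive displacements [-1, +3], [-3, +9], [-9, +27], [-27, +81] scale by a factor of 3 each step.
step 5: [-32, 117] + [-81, +243] → [-113, 360]
step 6: [-113, 360] + [-243, +729] → [-356, 1089]

[-356, 1089]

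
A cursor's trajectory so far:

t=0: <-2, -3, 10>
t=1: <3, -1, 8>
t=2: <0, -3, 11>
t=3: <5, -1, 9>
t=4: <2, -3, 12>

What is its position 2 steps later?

<4, -3, 13>

Differencing gives <+5, +2, -2>, <-3, -2, +3>, <+5, +2, -2>, <-3, -2, +3>. This is the pattern <+5, +2, -2>, <-3, -2, +3> repeated.
step 5: apply <+5, +2, -2> → <7, -1, 10>
step 6: apply <-3, -2, +3> → <4, -3, 13>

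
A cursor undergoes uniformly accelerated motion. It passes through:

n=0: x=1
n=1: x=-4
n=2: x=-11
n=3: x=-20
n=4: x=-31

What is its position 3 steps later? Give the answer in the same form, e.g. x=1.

x=-76

Taking differences between consecutive positions: -5, -7, -9, -11. These grow by -2 each step.
step 5: -31 − 13 → x=-44
step 6: -44 − 15 → x=-59
step 7: -59 − 17 → x=-76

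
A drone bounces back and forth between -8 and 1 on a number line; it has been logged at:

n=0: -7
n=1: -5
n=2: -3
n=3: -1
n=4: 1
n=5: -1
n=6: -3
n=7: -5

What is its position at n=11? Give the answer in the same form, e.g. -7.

-3

The value reflects between -8 and 1, moving 2 per step.
  step 8: -5 → -7
  step 9: -7 → -7
  step 10: -7 → -5
  step 11: -5 → -3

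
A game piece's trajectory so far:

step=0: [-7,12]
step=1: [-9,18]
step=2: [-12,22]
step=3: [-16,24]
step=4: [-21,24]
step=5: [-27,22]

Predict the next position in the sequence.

First differences are [-2,+6], [-3,+4], [-4,+2], [-5,+0], [-6,-2]; their common second difference is [-1,-2] (constant acceleration).
step 6: [-27,22] + [-7,-4] → [-34,18]

[-34,18]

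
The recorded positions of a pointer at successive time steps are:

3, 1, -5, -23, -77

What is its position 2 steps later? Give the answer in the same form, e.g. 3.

-725

The jumps are -2, -6, -18, -54 — a geometric progression with ratio 3.
step 5: -77 − 162 → -239
step 6: -239 − 486 → -725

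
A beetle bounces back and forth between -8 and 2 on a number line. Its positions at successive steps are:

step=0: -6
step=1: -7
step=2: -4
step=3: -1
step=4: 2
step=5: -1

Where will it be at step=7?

-7

The value travels 3 per step and bounces off the walls at -8 and 2.
  step 6: -1 → -4
  step 7: -4 → -7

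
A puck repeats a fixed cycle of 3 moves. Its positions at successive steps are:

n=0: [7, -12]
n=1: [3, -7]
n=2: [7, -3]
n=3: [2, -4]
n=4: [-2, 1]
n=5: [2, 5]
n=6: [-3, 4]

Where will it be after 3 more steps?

[-8, 12]

The moves between consecutive positions are [-4, +5], [+4, +4], [-5, -1], [-4, +5], [+4, +4], [-5, -1]; they repeat the 3-cycle [[-4, +5], [+4, +4], [-5, -1]].
step 7: apply [-4, +5] → [-7, 9]
step 8: apply [+4, +4] → [-3, 13]
step 9: apply [-5, -1] → [-8, 12]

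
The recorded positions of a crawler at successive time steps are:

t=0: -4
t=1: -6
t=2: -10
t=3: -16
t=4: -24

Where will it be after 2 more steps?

-46

Successive displacements: -2, -4, -6, -8 — each changes by -2.
step 5: -24 − 10 → -34
step 6: -34 − 12 → -46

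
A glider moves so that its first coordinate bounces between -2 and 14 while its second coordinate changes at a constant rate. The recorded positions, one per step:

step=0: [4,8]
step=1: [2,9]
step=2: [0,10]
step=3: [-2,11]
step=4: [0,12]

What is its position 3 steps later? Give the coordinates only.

[6,15]

The first coordinate travels 2 per step and bounces off the walls at -2 and 14.
  step 5: 0 → 2
  step 6: 2 → 4
  step 7: 4 → 6
The second coordinate changes by +1 each step: at step 7 it is 15.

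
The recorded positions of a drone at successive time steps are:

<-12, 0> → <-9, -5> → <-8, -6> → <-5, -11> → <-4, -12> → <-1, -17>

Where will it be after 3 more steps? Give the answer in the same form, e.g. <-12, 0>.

<4, -24>

Step-to-step displacements: <+3, -5>, <+1, -1>, <+3, -5>, <+1, -1>, <+3, -5> — a repeating cycle of length 2.
step 6: apply <+1, -1> → <0, -18>
step 7: apply <+3, -5> → <3, -23>
step 8: apply <+1, -1> → <4, -24>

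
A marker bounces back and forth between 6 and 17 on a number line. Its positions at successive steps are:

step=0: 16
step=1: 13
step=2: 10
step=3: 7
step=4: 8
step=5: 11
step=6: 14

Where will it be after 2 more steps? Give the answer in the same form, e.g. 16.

The value travels 3 per step and bounces off the walls at 6 and 17.
  step 7: 14 → 17
  step 8: 17 → 14

14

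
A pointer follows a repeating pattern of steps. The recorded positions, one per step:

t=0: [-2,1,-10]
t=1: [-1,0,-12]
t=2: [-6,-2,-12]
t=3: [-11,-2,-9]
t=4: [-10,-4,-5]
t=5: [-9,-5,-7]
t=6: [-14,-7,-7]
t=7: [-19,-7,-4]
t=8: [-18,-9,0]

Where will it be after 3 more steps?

[-27,-12,1]

Differencing gives [+1,-1,-2], [-5,-2,+0], [-5,+0,+3], [+1,-2,+4], [+1,-1,-2], [-5,-2,+0], [-5,+0,+3], [+1,-2,+4]. This is the pattern [+1,-1,-2], [-5,-2,+0], [-5,+0,+3], [+1,-2,+4] repeated.
step 9: apply [+1,-1,-2] → [-17,-10,-2]
step 10: apply [-5,-2,+0] → [-22,-12,-2]
step 11: apply [-5,+0,+3] → [-27,-12,1]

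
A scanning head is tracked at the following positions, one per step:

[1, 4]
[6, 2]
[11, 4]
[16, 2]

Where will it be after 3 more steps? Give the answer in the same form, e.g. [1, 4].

First: linear, +5 per step → 31 at step 6.
Second: cycles through 4, 2 every 2 steps. Step 6 lands at position 0 of the cycle → 4.

[31, 4]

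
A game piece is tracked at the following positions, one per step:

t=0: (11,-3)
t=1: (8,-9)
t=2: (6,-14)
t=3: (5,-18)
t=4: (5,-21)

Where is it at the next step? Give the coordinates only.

(6,-23)

Taking differences between consecutive positions: (-3,-6), (-2,-5), (-1,-4), (+0,-3). These grow by (+1,+1) each step.
step 5: (5,-21) + (+1,-2) → (6,-23)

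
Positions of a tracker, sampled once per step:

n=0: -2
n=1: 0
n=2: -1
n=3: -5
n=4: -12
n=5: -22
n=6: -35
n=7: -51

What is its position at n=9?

Taking differences between consecutive positions: +2, -1, -4, -7, -10, -13, -16. These grow by -3 each step.
step 8: -51 − 19 → -70
step 9: -70 − 22 → -92

-92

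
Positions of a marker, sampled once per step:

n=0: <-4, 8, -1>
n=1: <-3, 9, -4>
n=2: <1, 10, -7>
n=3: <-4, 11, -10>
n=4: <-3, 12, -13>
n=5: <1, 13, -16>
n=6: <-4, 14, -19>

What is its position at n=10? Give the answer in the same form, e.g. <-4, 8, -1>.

<-3, 18, -31>

The first coordinate repeats the cycle [-4, -3, 1] with period 3; step 10 mod 3 = 1, giving -3.
The second coordinate changes by +1 each step, so at step 10 it is 8 + 10·(1) = 18.
The third coordinate changes by -3 each step, so at step 10 it is -1 + 10·(-3) = -31.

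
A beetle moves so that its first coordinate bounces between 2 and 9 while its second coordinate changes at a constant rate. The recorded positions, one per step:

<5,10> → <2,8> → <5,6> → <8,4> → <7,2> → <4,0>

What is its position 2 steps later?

<6,-4>

The first coordinate reflects between 2 and 9, moving 3 per step.
  step 6: 4 → 3
  step 7: 3 → 6
The second coordinate changes by -2 each step: at step 7 it is -4.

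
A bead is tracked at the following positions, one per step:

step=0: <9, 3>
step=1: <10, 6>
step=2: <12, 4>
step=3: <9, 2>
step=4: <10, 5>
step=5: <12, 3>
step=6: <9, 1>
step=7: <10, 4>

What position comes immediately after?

<12, 2>

The moves between consecutive positions are <+1, +3>, <+2, -2>, <-3, -2>, <+1, +3>, <+2, -2>, <-3, -2>, <+1, +3>; they repeat the 3-cycle [<+1, +3>, <+2, -2>, <-3, -2>].
step 8: apply <+2, -2> → <12, 2>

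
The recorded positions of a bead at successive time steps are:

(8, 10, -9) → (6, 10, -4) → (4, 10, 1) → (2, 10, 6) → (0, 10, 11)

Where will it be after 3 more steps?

(-6, 10, 26)

Constant displacement of (-2, +0, +5) per step.
step 5: (0, 10, 11) + (-2, +0, +5) → (-2, 10, 16)
step 6: (-2, 10, 16) + (-2, +0, +5) → (-4, 10, 21)
step 7: (-4, 10, 21) + (-2, +0, +5) → (-6, 10, 26)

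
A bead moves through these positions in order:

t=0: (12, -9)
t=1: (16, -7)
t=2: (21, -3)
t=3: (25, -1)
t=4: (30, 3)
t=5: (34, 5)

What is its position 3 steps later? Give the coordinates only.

(48, 15)

Step-to-step displacements: (+4, +2), (+5, +4), (+4, +2), (+5, +4), (+4, +2) — a repeating cycle of length 2.
step 6: apply (+5, +4) → (39, 9)
step 7: apply (+4, +2) → (43, 11)
step 8: apply (+5, +4) → (48, 15)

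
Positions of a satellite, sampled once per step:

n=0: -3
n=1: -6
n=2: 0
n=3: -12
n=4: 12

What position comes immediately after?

-36

The jumps are -3, +6, -12, +24 — a geometric progression with ratio -2.
step 5: 12 − 48 → -36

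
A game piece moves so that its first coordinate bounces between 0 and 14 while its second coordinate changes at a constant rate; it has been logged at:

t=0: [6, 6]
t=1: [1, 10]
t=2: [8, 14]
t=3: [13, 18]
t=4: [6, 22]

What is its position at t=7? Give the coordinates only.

[13, 34]

The first coordinate travels 7 per step and bounces off the walls at 0 and 14.
  step 5: 6 → 1
  step 6: 1 → 8
  step 7: 8 → 13
The second coordinate changes by +4 each step: at step 7 it is 34.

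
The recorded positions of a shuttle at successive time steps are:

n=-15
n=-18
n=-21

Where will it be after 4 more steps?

n=-33

Constant displacement of -3 per step.
step 3: -21 − 3 → n=-24
step 4: -24 − 3 → n=-27
step 5: -27 − 3 → n=-30
step 6: -30 − 3 → n=-33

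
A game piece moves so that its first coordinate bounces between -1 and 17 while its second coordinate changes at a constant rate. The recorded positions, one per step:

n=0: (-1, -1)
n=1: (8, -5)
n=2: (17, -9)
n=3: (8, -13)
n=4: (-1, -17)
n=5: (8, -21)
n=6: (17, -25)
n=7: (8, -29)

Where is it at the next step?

The first coordinate travels 9 per step and bounces off the walls at -1 and 17.
  step 8: 8 → -1
The second coordinate changes by -4 each step: at step 8 it is -33.

(-1, -33)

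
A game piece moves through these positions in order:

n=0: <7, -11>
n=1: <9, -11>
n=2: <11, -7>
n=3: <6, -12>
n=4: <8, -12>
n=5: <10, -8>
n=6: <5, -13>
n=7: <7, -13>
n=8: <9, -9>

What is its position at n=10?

<6, -14>

The moves between consecutive positions are <+2, +0>, <+2, +4>, <-5, -5>, <+2, +0>, <+2, +4>, <-5, -5>, <+2, +0>, <+2, +4>; they repeat the 3-cycle [<+2, +0>, <+2, +4>, <-5, -5>].
step 9: apply <-5, -5> → <4, -14>
step 10: apply <+2, +0> → <6, -14>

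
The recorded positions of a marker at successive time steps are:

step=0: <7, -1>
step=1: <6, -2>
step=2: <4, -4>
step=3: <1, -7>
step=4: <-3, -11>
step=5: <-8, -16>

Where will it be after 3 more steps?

Taking differences between consecutive positions: <-1, -1>, <-2, -2>, <-3, -3>, <-4, -4>, <-5, -5>. These grow by <-1, -1> each step.
step 6: <-8, -16> + <-6, -6> → <-14, -22>
step 7: <-14, -22> + <-7, -7> → <-21, -29>
step 8: <-21, -29> + <-8, -8> → <-29, -37>

<-29, -37>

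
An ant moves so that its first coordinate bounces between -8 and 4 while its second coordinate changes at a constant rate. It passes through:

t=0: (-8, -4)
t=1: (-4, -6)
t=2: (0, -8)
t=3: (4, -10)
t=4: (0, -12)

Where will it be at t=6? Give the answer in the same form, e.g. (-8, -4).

(-8, -16)

The first coordinate reflects between -8 and 4, moving 4 per step.
  step 5: 0 → -4
  step 6: -4 → -8
The second coordinate changes by -2 each step: at step 6 it is -16.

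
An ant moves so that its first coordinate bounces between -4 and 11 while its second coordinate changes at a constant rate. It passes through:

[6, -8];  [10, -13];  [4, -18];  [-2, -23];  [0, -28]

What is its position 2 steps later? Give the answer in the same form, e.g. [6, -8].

The first coordinate reflects between -4 and 11, moving 6 per step.
  step 5: 0 → 6
  step 6: 6 → 10
The second coordinate changes by -5 each step: at step 6 it is -38.

[10, -38]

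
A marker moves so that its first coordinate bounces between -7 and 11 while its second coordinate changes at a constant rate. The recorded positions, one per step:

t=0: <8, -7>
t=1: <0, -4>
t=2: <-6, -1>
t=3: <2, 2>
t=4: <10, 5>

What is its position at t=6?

The first coordinate reflects between -7 and 11, moving 8 per step.
  step 5: 10 → 4
  step 6: 4 → -4
The second coordinate changes by +3 each step: at step 6 it is 11.

<-4, 11>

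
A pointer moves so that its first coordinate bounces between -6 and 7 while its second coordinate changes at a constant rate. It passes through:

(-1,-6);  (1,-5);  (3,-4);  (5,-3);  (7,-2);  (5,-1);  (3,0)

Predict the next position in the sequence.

(1,1)

The first coordinate travels 2 per step and bounces off the walls at -6 and 7.
  step 7: 3 → 1
The second coordinate changes by +1 each step: at step 7 it is 1.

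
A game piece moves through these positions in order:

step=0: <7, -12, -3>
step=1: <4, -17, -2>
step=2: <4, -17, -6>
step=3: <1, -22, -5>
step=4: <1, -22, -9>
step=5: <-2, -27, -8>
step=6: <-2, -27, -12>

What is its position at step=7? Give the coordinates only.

<-5, -32, -11>

Differencing gives <-3, -5, +1>, <+0, +0, -4>, <-3, -5, +1>, <+0, +0, -4>, <-3, -5, +1>, <+0, +0, -4>. This is the pattern <-3, -5, +1>, <+0, +0, -4> repeated.
step 7: apply <-3, -5, +1> → <-5, -32, -11>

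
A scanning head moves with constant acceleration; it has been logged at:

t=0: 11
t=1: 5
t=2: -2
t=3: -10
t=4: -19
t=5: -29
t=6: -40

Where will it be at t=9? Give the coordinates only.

-79

First differences are -6, -7, -8, -9, -10, -11; their common second difference is -1 (constant acceleration).
step 7: -40 − 12 → -52
step 8: -52 − 13 → -65
step 9: -65 − 14 → -79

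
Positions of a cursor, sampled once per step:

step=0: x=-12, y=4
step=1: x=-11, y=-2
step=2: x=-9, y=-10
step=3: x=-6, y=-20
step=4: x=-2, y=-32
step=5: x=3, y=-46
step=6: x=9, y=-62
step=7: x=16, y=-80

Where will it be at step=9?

x=33, y=-122

First differences are (+1,-6), (+2,-8), (+3,-10), (+4,-12), (+5,-14), (+6,-16), (+7,-18); their common second difference is (+1,-2) (constant acceleration).
step 8: x=16, y=-80 + (+8,-20) → x=24, y=-100
step 9: x=24, y=-100 + (+9,-22) → x=33, y=-122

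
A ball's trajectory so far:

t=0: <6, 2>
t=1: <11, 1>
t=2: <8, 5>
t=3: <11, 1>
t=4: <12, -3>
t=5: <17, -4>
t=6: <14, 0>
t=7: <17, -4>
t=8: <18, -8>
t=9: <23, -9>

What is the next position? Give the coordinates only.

The moves between consecutive positions are <+5, -1>, <-3, +4>, <+3, -4>, <+1, -4>, <+5, -1>, <-3, +4>, <+3, -4>, <+1, -4>, <+5, -1>; they repeat the 4-cycle [<+5, -1>, <-3, +4>, <+3, -4>, <+1, -4>].
step 10: apply <-3, +4> → <20, -5>

<20, -5>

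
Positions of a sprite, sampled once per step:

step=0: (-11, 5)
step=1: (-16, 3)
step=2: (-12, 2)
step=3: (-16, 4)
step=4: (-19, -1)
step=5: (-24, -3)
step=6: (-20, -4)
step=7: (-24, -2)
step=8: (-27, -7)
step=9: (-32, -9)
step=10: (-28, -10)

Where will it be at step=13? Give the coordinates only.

(-40, -15)

Step-to-step displacements: (-5, -2), (+4, -1), (-4, +2), (-3, -5), (-5, -2), (+4, -1), (-4, +2), (-3, -5), (-5, -2), (+4, -1) — a repeating cycle of length 4.
step 11: apply (-4, +2) → (-32, -8)
step 12: apply (-3, -5) → (-35, -13)
step 13: apply (-5, -2) → (-40, -15)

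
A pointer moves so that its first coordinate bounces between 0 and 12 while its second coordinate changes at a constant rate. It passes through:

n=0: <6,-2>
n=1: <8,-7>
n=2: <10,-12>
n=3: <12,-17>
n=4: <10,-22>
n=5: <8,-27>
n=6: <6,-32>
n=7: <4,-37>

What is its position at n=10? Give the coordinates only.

<2,-52>

The first coordinate reflects between 0 and 12, moving 2 per step.
  step 8: 4 → 2
  step 9: 2 → 0
  step 10: 0 → 2
The second coordinate changes by -5 each step: at step 10 it is -52.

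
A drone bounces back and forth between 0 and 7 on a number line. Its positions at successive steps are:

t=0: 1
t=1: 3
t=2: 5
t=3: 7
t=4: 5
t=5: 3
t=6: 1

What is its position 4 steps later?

7

The value travels 2 per step and bounces off the walls at 0 and 7.
  step 7: 1 → 1
  step 8: 1 → 3
  step 9: 3 → 5
  step 10: 5 → 7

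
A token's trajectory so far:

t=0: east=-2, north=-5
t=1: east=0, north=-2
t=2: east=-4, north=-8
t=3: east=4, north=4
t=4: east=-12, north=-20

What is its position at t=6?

The jumps are (+2, +3), (-4, -6), (+8, +12), (-16, -24) — a geometric progression with ratio -2.
step 5: east=-12, north=-20 + (+32, +48) → east=20, north=28
step 6: east=20, north=28 + (-64, -96) → east=-44, north=-68

east=-44, north=-68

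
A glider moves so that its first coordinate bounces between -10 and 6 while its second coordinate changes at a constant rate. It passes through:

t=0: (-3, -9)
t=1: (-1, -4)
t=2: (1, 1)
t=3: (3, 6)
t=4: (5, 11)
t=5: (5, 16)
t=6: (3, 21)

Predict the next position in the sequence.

(1, 26)

The first coordinate travels 2 per step and bounces off the walls at -10 and 6.
  step 7: 3 → 1
The second coordinate changes by +5 each step: at step 7 it is 26.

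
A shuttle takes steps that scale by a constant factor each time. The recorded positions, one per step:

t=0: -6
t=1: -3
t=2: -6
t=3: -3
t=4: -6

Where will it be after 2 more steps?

Step-to-step displacements: +3, -3, +3, -3; each is -1× the previous.
step 5: -6 + 3 → -3
step 6: -3 − 3 → -6

-6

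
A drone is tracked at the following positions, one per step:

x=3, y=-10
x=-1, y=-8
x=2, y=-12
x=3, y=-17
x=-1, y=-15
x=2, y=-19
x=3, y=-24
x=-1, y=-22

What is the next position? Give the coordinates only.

The moves between consecutive positions are (-4, +2), (+3, -4), (+1, -5), (-4, +2), (+3, -4), (+1, -5), (-4, +2); they repeat the 3-cycle [(-4, +2), (+3, -4), (+1, -5)].
step 8: apply (+3, -4) → x=2, y=-26

x=2, y=-26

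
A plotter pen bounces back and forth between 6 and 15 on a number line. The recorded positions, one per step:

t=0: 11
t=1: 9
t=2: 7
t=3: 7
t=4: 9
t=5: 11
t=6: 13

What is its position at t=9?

The value travels 2 per step and bounces off the walls at 6 and 15.
  step 7: 13 → 15
  step 8: 15 → 13
  step 9: 13 → 11

11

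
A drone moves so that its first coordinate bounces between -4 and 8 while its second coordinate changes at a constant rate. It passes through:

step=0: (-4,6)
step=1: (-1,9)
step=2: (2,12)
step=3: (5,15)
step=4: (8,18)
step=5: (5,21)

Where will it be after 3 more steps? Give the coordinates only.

(-4,30)

The first coordinate travels 3 per step and bounces off the walls at -4 and 8.
  step 6: 5 → 2
  step 7: 2 → -1
  step 8: -1 → -4
The second coordinate changes by +3 each step: at step 8 it is 30.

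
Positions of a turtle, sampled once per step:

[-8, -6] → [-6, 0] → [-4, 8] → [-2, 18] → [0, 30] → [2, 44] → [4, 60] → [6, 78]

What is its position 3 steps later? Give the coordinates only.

Taking differences between consecutive positions: [+2, +6], [+2, +8], [+2, +10], [+2, +12], [+2, +14], [+2, +16], [+2, +18]. These grow by [+0, +2] each step.
step 8: [6, 78] + [+2, +20] → [8, 98]
step 9: [8, 98] + [+2, +22] → [10, 120]
step 10: [10, 120] + [+2, +24] → [12, 144]

[12, 144]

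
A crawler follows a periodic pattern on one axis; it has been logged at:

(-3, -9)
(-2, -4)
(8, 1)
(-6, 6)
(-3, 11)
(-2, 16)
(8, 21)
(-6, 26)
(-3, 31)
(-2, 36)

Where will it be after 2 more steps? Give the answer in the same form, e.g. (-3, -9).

(-6, 46)

The first coordinate repeats the cycle [-3, -2, 8, -6] with period 4; step 11 mod 4 = 3, giving -6.
The second coordinate changes by +5 each step, so at step 11 it is -9 + 11·(5) = 46.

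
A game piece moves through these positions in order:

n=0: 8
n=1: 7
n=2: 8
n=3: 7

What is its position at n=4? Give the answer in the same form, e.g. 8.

Consecutive displacements -1, +1, -1 scale by a factor of -1 each step.
step 4: 7 + 1 → 8

8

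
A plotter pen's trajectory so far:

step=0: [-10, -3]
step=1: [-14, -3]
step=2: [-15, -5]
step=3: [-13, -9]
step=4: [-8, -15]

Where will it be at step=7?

Successive displacements: [-4, +0], [-1, -2], [+2, -4], [+5, -6] — each changes by [+3, -2].
step 5: [-8, -15] + [+8, -8] → [0, -23]
step 6: [0, -23] + [+11, -10] → [11, -33]
step 7: [11, -33] + [+14, -12] → [25, -45]

[25, -45]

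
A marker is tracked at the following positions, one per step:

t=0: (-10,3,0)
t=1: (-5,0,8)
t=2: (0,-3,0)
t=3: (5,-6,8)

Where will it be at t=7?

The first coordinate changes by +5 each step, so at step 7 it is -10 + 7·(5) = 25.
The second coordinate changes by -3 each step, so at step 7 it is 3 + 7·(-3) = -18.
The third coordinate repeats the cycle [0, 8] with period 2; step 7 mod 2 = 1, giving 8.

(25,-18,8)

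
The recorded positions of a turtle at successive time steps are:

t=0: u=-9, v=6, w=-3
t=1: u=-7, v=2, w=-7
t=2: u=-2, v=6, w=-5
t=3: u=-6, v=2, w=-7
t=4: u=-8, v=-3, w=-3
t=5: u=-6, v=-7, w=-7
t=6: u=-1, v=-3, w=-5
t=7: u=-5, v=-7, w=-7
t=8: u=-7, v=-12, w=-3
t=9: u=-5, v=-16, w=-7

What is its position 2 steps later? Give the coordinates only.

u=-4, v=-16, w=-7

The moves between consecutive positions are (+2, -4, -4), (+5, +4, +2), (-4, -4, -2), (-2, -5, +4), (+2, -4, -4), (+5, +4, +2), (-4, -4, -2), (-2, -5, +4), (+2, -4, -4); they repeat the 4-cycle [(+2, -4, -4), (+5, +4, +2), (-4, -4, -2), (-2, -5, +4)].
step 10: apply (+5, +4, +2) → u=0, v=-12, w=-5
step 11: apply (-4, -4, -2) → u=-4, v=-16, w=-7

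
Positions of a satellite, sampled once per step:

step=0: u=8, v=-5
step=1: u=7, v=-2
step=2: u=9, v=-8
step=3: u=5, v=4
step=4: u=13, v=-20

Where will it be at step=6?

u=29, v=-68

Consecutive displacements (-1, +3), (+2, -6), (-4, +12), (+8, -24) scale by a factor of -2 each step.
step 5: u=13, v=-20 + (-16, +48) → u=-3, v=28
step 6: u=-3, v=28 + (+32, -96) → u=29, v=-68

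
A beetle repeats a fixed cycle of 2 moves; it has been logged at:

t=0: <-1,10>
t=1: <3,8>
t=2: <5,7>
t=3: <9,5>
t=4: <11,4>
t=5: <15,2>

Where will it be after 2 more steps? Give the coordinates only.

Step-to-step displacements: <+4,-2>, <+2,-1>, <+4,-2>, <+2,-1>, <+4,-2> — a repeating cycle of length 2.
step 6: apply <+2,-1> → <17,1>
step 7: apply <+4,-2> → <21,-1>

<21,-1>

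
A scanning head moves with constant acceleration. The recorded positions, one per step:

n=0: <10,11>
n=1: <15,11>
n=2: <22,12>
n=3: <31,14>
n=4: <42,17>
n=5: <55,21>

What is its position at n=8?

<106,39>

Successive displacements: <+5,+0>, <+7,+1>, <+9,+2>, <+11,+3>, <+13,+4> — each changes by <+2,+1>.
step 6: <55,21> + <+15,+5> → <70,26>
step 7: <70,26> + <+17,+6> → <87,32>
step 8: <87,32> + <+19,+7> → <106,39>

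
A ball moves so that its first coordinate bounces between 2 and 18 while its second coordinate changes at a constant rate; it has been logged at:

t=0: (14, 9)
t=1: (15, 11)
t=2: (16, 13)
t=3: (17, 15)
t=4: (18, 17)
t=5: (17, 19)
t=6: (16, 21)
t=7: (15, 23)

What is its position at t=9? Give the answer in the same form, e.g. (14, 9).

(13, 27)

The first coordinate reflects between 2 and 18, moving 1 per step.
  step 8: 15 → 14
  step 9: 14 → 13
The second coordinate changes by +2 each step: at step 9 it is 27.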